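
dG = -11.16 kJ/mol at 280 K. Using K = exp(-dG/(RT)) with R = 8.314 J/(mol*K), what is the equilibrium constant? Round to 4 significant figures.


dG is in kJ/mol; multiply by 1000 to match R in J/(mol*K).
RT = 8.314 * 280 = 2327.92 J/mol
exponent = -dG*1000 / (RT) = -(-11.16*1000) / 2327.92 = 4.79397917
K = exp(4.79397917)
K = 120.78102, rounded to 4 significant figures:

120.8


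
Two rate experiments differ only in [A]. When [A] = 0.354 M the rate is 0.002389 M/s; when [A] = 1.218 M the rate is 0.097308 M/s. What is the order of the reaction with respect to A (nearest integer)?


Rate is proportional to [A]^n, so rate2/rate1 = ([A]2/[A]1)^n. Take logs to solve for n.
rate2/rate1 = 0.097308 / 0.002389 = 40.7317
[A]2/[A]1 = 1.218 / 0.354 = 3.4407
n = ln(40.7317) / ln(3.4407) = 3.0
Nearest integer order:

3


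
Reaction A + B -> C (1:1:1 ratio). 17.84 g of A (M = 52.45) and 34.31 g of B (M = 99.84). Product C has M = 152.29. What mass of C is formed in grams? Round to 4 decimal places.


Find moles of each reactant; the smaller value is the limiting reagent in a 1:1:1 reaction, so moles_C equals moles of the limiter.
n_A = mass_A / M_A = 17.84 / 52.45 = 0.340133 mol
n_B = mass_B / M_B = 34.31 / 99.84 = 0.34365 mol
Limiting reagent: A (smaller), n_limiting = 0.340133 mol
mass_C = n_limiting * M_C = 0.340133 * 152.29
mass_C = 51.79885457 g, rounded to 4 dp:

51.7989 g


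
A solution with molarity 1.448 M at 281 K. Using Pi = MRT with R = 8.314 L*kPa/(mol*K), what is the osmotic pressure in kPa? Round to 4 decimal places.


Osmotic pressure (van't Hoff): Pi = M*R*T.
RT = 8.314 * 281 = 2336.234
Pi = 1.448 * 2336.234
Pi = 3382.866832 kPa, rounded to 4 dp:

3382.8668 kPa


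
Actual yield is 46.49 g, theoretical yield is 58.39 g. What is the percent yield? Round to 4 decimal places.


% yield = 100 * actual / theoretical
% yield = 100 * 46.49 / 58.39
% yield = 79.61979791 %, rounded to 4 dp:

79.6198 %


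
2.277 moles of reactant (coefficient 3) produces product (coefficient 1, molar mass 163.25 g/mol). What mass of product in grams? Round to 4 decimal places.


Use the coefficient ratio to convert reactant moles to product moles, then multiply by the product's molar mass.
moles_P = moles_R * (coeff_P / coeff_R) = 2.277 * (1/3) = 0.759
mass_P = moles_P * M_P = 0.759 * 163.25
mass_P = 123.90675 g, rounded to 4 dp:

123.9068 g


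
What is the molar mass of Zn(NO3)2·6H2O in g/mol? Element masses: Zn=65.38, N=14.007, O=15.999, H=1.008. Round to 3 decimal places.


M = sum(count * atomic_mass) over atoms.
M = 1*65.38 + 2*14.007 + 12*15.999 + 12*1.008
M = 65.38 + 28.014 + 191.988 + 12.096
M = 297.478 g/mol, rounded to 3 dp:

297.478 g/mol


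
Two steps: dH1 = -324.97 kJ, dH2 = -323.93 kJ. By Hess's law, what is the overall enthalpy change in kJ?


Hess's law: enthalpy is a state function, so add the step enthalpies.
dH_total = dH1 + dH2 = -324.97 + (-323.93)
dH_total = -648.9 kJ:

-648.90 kJ


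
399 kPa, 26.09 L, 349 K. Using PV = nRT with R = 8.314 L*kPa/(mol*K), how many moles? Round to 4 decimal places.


PV = nRT, solve for n = PV / (RT).
PV = 399 * 26.09 = 10409.91
RT = 8.314 * 349 = 2901.586
n = 10409.91 / 2901.586
n = 3.58766206 mol, rounded to 4 dp:

3.5877 mol


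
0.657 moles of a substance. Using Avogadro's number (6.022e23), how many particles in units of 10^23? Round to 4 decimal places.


N = n * NA, then divide by 1e23 for the requested units.
N / 1e23 = n * 6.022
N / 1e23 = 0.657 * 6.022
N / 1e23 = 3.956454, rounded to 4 dp:

3.9565


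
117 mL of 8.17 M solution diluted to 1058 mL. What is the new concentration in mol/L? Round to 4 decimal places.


Dilution: M1*V1 = M2*V2, solve for M2.
M2 = M1*V1 / V2
M2 = 8.17 * 117 / 1058
M2 = 955.89 / 1058
M2 = 0.90348771 mol/L, rounded to 4 dp:

0.9035 mol/L


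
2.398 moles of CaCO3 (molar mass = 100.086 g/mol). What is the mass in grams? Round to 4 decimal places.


mass = n * M
mass = 2.398 * 100.086
mass = 240.006228 g, rounded to 4 dp:

240.0062 g


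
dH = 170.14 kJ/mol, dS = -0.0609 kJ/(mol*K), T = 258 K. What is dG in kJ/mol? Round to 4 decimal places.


Gibbs: dG = dH - T*dS (consistent units, dS already in kJ/(mol*K)).
T*dS = 258 * -0.0609 = -15.7122
dG = 170.14 - (-15.7122)
dG = 185.8522 kJ/mol, rounded to 4 dp:

185.8522 kJ/mol


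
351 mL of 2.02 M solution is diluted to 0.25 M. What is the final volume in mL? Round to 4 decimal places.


Dilution: M1*V1 = M2*V2, solve for V2.
V2 = M1*V1 / M2
V2 = 2.02 * 351 / 0.25
V2 = 709.02 / 0.25
V2 = 2836.08 mL, rounded to 4 dp:

2836.0800 mL


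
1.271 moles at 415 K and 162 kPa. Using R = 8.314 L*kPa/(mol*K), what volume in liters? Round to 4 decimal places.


PV = nRT, solve for V = nRT / P.
nRT = 1.271 * 8.314 * 415 = 4385.344
V = 4385.344 / 162
V = 27.07002469 L, rounded to 4 dp:

27.0700 L


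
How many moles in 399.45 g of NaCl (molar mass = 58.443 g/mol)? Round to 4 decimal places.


n = mass / M
n = 399.45 / 58.443
n = 6.83486474 mol, rounded to 4 dp:

6.8349 mol


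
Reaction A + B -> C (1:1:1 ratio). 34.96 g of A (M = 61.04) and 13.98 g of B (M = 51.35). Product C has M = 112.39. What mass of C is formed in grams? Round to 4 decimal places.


Find moles of each reactant; the smaller value is the limiting reagent in a 1:1:1 reaction, so moles_C equals moles of the limiter.
n_A = mass_A / M_A = 34.96 / 61.04 = 0.572739 mol
n_B = mass_B / M_B = 13.98 / 51.35 = 0.272249 mol
Limiting reagent: B (smaller), n_limiting = 0.272249 mol
mass_C = n_limiting * M_C = 0.272249 * 112.39
mass_C = 30.59806511 g, rounded to 4 dp:

30.5981 g


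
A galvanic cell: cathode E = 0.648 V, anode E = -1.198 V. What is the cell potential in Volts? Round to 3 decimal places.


Standard cell potential: E_cell = E_cathode - E_anode.
E_cell = 0.648 - (-1.198)
E_cell = 1.846 V, rounded to 3 dp:

1.846 V


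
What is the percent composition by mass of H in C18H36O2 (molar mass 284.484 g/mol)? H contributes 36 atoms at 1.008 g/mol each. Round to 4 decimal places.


pct = 100 * (n_elem * M_elem) / M_total
mass_contribution = 36 * 1.008 = 36.288 g/mol
pct = 100 * 36.288 / 284.484
pct = 12.75572616 %, rounded to 4 dp:

12.7557 %


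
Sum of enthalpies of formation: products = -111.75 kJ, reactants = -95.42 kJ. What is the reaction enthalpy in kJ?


dH_rxn = sum(dH_f products) - sum(dH_f reactants)
dH_rxn = -111.75 - (-95.42)
dH_rxn = -16.33 kJ:

-16.33 kJ


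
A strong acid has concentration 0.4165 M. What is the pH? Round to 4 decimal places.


A strong acid dissociates completely, so [H+] equals the given concentration.
pH = -log10([H+]) = -log10(0.4165)
pH = 0.38038499, rounded to 4 dp:

0.3804


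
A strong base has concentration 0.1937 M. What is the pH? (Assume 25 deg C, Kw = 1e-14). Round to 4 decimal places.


A strong base dissociates completely, so [OH-] equals the given concentration.
pOH = -log10([OH-]) = -log10(0.1937) = 0.71287
pH = 14 - pOH = 14 - 0.71287
pH = 13.28713, rounded to 4 dp:

13.2871


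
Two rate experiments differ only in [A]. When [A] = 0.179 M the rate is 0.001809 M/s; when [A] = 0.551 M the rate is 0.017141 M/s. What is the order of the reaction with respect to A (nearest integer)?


Rate is proportional to [A]^n, so rate2/rate1 = ([A]2/[A]1)^n. Take logs to solve for n.
rate2/rate1 = 0.017141 / 0.001809 = 9.4754
[A]2/[A]1 = 0.551 / 0.179 = 3.0782
n = ln(9.4754) / ln(3.0782) = 2.0
Nearest integer order:

2


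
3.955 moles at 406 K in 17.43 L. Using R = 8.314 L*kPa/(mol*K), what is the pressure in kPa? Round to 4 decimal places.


PV = nRT, solve for P = nRT / V.
nRT = 3.955 * 8.314 * 406 = 13350.0392
P = 13350.0392 / 17.43
P = 765.92307516 kPa, rounded to 4 dp:

765.9231 kPa


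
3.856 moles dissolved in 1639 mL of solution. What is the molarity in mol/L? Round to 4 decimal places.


Convert volume to liters: V_L = V_mL / 1000.
V_L = 1639 / 1000 = 1.639 L
M = n / V_L = 3.856 / 1.639
M = 2.35265406 mol/L, rounded to 4 dp:

2.3527 mol/L


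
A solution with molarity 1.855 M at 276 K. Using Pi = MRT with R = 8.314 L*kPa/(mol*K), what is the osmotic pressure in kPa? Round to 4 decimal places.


Osmotic pressure (van't Hoff): Pi = M*R*T.
RT = 8.314 * 276 = 2294.664
Pi = 1.855 * 2294.664
Pi = 4256.60172 kPa, rounded to 4 dp:

4256.6017 kPa


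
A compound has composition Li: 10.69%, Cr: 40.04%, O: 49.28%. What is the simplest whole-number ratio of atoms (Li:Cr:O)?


Assume 100 g of compound, divide each mass% by atomic mass to get moles, then normalize by the smallest to get a raw atom ratio.
Moles per 100 g: Li: 10.69/6.941 = 1.5401, Cr: 40.04/51.996 = 0.7701, O: 49.28/15.999 = 3.0802
Raw ratio (divide by min = 0.7701): Li: 2.0, Cr: 1.0, O: 4.0
Multiply by 1 to clear fractions: Li: 2.0 ~= 2, Cr: 1.0 ~= 1, O: 4.0 ~= 4
Reduce by GCD to get the simplest whole-number ratio:

2:1:4


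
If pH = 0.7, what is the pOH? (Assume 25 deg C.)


At 25 deg C, pH + pOH = 14.
pOH = 14 - pH = 14 - 0.7
pOH = 13.3:

13.30


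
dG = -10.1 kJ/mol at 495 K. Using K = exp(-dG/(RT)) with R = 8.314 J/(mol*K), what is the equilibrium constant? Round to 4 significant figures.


dG is in kJ/mol; multiply by 1000 to match R in J/(mol*K).
RT = 8.314 * 495 = 4115.43 J/mol
exponent = -dG*1000 / (RT) = -(-10.1*1000) / 4115.43 = 2.45417854
K = exp(2.45417854)
K = 11.63687, rounded to 4 significant figures:

11.64


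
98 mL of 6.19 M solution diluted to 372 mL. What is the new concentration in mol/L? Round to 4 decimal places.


Dilution: M1*V1 = M2*V2, solve for M2.
M2 = M1*V1 / V2
M2 = 6.19 * 98 / 372
M2 = 606.62 / 372
M2 = 1.63069892 mol/L, rounded to 4 dp:

1.6307 mol/L


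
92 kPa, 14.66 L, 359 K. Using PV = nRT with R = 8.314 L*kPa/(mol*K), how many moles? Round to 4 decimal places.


PV = nRT, solve for n = PV / (RT).
PV = 92 * 14.66 = 1348.72
RT = 8.314 * 359 = 2984.726
n = 1348.72 / 2984.726
n = 0.45187397 mol, rounded to 4 dp:

0.4519 mol


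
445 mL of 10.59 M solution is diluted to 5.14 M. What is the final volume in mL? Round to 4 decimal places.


Dilution: M1*V1 = M2*V2, solve for V2.
V2 = M1*V1 / M2
V2 = 10.59 * 445 / 5.14
V2 = 4712.55 / 5.14
V2 = 916.8385214 mL, rounded to 4 dp:

916.8385 mL


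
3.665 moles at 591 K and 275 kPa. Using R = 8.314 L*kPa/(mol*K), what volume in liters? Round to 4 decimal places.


PV = nRT, solve for V = nRT / P.
nRT = 3.665 * 8.314 * 591 = 18008.2487
V = 18008.2487 / 275
V = 65.48454073 L, rounded to 4 dp:

65.4845 L


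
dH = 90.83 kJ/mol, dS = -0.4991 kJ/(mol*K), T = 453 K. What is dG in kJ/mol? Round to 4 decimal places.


Gibbs: dG = dH - T*dS (consistent units, dS already in kJ/(mol*K)).
T*dS = 453 * -0.4991 = -226.0923
dG = 90.83 - (-226.0923)
dG = 316.9223 kJ/mol, rounded to 4 dp:

316.9223 kJ/mol


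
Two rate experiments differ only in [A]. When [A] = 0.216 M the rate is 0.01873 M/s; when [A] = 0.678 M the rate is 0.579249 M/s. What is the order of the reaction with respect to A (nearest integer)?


Rate is proportional to [A]^n, so rate2/rate1 = ([A]2/[A]1)^n. Take logs to solve for n.
rate2/rate1 = 0.579249 / 0.01873 = 30.9263
[A]2/[A]1 = 0.678 / 0.216 = 3.1389
n = ln(30.9263) / ln(3.1389) = 3.0
Nearest integer order:

3


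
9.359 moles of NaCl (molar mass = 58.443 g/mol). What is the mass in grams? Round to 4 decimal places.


mass = n * M
mass = 9.359 * 58.443
mass = 546.968037 g, rounded to 4 dp:

546.9680 g


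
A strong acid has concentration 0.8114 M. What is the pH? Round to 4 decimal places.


A strong acid dissociates completely, so [H+] equals the given concentration.
pH = -log10([H+]) = -log10(0.8114)
pH = 0.090765, rounded to 4 dp:

0.0908


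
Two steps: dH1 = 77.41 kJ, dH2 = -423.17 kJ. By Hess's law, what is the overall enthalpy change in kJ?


Hess's law: enthalpy is a state function, so add the step enthalpies.
dH_total = dH1 + dH2 = 77.41 + (-423.17)
dH_total = -345.76 kJ:

-345.76 kJ


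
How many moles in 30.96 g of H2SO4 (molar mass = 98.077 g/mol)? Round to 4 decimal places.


n = mass / M
n = 30.96 / 98.077
n = 0.31567034 mol, rounded to 4 dp:

0.3157 mol


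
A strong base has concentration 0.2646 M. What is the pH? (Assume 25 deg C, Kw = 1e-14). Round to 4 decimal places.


A strong base dissociates completely, so [OH-] equals the given concentration.
pOH = -log10([OH-]) = -log10(0.2646) = 0.57741
pH = 14 - pOH = 14 - 0.57741
pH = 13.42259, rounded to 4 dp:

13.4226


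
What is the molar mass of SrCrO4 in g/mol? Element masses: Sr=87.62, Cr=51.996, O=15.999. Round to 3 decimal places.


M = sum(count * atomic_mass) over atoms.
M = 1*87.62 + 1*51.996 + 4*15.999
M = 87.62 + 51.996 + 63.996
M = 203.612 g/mol, rounded to 3 dp:

203.612 g/mol


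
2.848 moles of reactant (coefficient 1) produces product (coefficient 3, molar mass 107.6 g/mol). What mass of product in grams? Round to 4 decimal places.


Use the coefficient ratio to convert reactant moles to product moles, then multiply by the product's molar mass.
moles_P = moles_R * (coeff_P / coeff_R) = 2.848 * (3/1) = 8.544
mass_P = moles_P * M_P = 8.544 * 107.6
mass_P = 919.3344 g, rounded to 4 dp:

919.3344 g


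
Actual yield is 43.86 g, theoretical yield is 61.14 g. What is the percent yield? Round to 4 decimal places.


% yield = 100 * actual / theoretical
% yield = 100 * 43.86 / 61.14
% yield = 71.73699706 %, rounded to 4 dp:

71.7370 %


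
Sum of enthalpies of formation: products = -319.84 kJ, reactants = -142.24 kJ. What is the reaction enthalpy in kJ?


dH_rxn = sum(dH_f products) - sum(dH_f reactants)
dH_rxn = -319.84 - (-142.24)
dH_rxn = -177.6 kJ:

-177.60 kJ


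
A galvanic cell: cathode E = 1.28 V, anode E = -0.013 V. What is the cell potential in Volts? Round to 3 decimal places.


Standard cell potential: E_cell = E_cathode - E_anode.
E_cell = 1.28 - (-0.013)
E_cell = 1.293 V, rounded to 3 dp:

1.293 V


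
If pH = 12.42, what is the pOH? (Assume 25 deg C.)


At 25 deg C, pH + pOH = 14.
pOH = 14 - pH = 14 - 12.42
pOH = 1.58:

1.58


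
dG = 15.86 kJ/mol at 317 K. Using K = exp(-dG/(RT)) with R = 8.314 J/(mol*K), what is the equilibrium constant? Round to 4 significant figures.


dG is in kJ/mol; multiply by 1000 to match R in J/(mol*K).
RT = 8.314 * 317 = 2635.538 J/mol
exponent = -dG*1000 / (RT) = -(15.86*1000) / 2635.538 = -6.01774666
K = exp(-6.01774666)
K = 0.0024351506, rounded to 4 significant figures:

0.002435


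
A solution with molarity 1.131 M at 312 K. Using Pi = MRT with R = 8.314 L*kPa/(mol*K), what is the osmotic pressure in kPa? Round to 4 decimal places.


Osmotic pressure (van't Hoff): Pi = M*R*T.
RT = 8.314 * 312 = 2593.968
Pi = 1.131 * 2593.968
Pi = 2933.777808 kPa, rounded to 4 dp:

2933.7778 kPa


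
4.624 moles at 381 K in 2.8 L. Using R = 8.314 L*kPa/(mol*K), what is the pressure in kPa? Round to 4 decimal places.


PV = nRT, solve for P = nRT / V.
nRT = 4.624 * 8.314 * 381 = 14647.1396
P = 14647.1396 / 2.8
P = 5231.12128571 kPa, rounded to 4 dp:

5231.1213 kPa


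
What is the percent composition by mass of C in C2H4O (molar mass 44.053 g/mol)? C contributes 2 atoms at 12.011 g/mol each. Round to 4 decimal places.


pct = 100 * (n_elem * M_elem) / M_total
mass_contribution = 2 * 12.011 = 24.022 g/mol
pct = 100 * 24.022 / 44.053
pct = 54.52977096 %, rounded to 4 dp:

54.5298 %


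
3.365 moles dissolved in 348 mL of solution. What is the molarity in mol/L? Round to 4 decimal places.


Convert volume to liters: V_L = V_mL / 1000.
V_L = 348 / 1000 = 0.348 L
M = n / V_L = 3.365 / 0.348
M = 9.66954023 mol/L, rounded to 4 dp:

9.6695 mol/L


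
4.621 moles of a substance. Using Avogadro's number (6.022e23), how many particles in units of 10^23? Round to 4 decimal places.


N = n * NA, then divide by 1e23 for the requested units.
N / 1e23 = n * 6.022
N / 1e23 = 4.621 * 6.022
N / 1e23 = 27.827662, rounded to 4 dp:

27.8277


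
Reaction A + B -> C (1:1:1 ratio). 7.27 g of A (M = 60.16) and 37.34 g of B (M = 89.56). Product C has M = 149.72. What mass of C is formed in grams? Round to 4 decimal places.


Find moles of each reactant; the smaller value is the limiting reagent in a 1:1:1 reaction, so moles_C equals moles of the limiter.
n_A = mass_A / M_A = 7.27 / 60.16 = 0.120844 mol
n_B = mass_B / M_B = 37.34 / 89.56 = 0.416927 mol
Limiting reagent: A (smaller), n_limiting = 0.120844 mol
mass_C = n_limiting * M_C = 0.120844 * 149.72
mass_C = 18.09276368 g, rounded to 4 dp:

18.0928 g


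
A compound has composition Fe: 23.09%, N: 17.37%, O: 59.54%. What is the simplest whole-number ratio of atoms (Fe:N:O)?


Assume 100 g of compound, divide each mass% by atomic mass to get moles, then normalize by the smallest to get a raw atom ratio.
Moles per 100 g: Fe: 23.09/55.845 = 0.4135, N: 17.37/14.007 = 1.2401, O: 59.54/15.999 = 3.7215
Raw ratio (divide by min = 0.4135): Fe: 1.0, N: 2.999, O: 9.001
Multiply by 1 to clear fractions: Fe: 1.0 ~= 1, N: 2.999 ~= 3, O: 9.001 ~= 9
Reduce by GCD to get the simplest whole-number ratio:

1:3:9


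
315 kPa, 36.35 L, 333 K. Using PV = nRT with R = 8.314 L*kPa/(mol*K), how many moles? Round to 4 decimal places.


PV = nRT, solve for n = PV / (RT).
PV = 315 * 36.35 = 11450.25
RT = 8.314 * 333 = 2768.562
n = 11450.25 / 2768.562
n = 4.1358113 mol, rounded to 4 dp:

4.1358 mol


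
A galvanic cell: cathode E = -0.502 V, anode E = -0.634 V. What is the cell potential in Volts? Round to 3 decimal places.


Standard cell potential: E_cell = E_cathode - E_anode.
E_cell = -0.502 - (-0.634)
E_cell = 0.132 V, rounded to 3 dp:

0.132 V


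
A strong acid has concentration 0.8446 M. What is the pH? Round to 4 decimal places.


A strong acid dissociates completely, so [H+] equals the given concentration.
pH = -log10([H+]) = -log10(0.8446)
pH = 0.07334892, rounded to 4 dp:

0.0733


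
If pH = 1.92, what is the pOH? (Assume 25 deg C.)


At 25 deg C, pH + pOH = 14.
pOH = 14 - pH = 14 - 1.92
pOH = 12.08:

12.08


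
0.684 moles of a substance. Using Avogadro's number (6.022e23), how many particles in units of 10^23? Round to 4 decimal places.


N = n * NA, then divide by 1e23 for the requested units.
N / 1e23 = n * 6.022
N / 1e23 = 0.684 * 6.022
N / 1e23 = 4.119048, rounded to 4 dp:

4.1190


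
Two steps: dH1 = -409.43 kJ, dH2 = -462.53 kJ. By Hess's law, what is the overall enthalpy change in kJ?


Hess's law: enthalpy is a state function, so add the step enthalpies.
dH_total = dH1 + dH2 = -409.43 + (-462.53)
dH_total = -871.96 kJ:

-871.96 kJ


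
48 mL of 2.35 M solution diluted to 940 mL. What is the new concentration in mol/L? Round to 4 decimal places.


Dilution: M1*V1 = M2*V2, solve for M2.
M2 = M1*V1 / V2
M2 = 2.35 * 48 / 940
M2 = 112.8 / 940
M2 = 0.12 mol/L, rounded to 4 dp:

0.1200 mol/L


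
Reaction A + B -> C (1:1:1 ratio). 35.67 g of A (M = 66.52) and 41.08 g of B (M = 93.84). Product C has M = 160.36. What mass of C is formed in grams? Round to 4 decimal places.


Find moles of each reactant; the smaller value is the limiting reagent in a 1:1:1 reaction, so moles_C equals moles of the limiter.
n_A = mass_A / M_A = 35.67 / 66.52 = 0.53623 mol
n_B = mass_B / M_B = 41.08 / 93.84 = 0.437766 mol
Limiting reagent: B (smaller), n_limiting = 0.437766 mol
mass_C = n_limiting * M_C = 0.437766 * 160.36
mass_C = 70.20015576 g, rounded to 4 dp:

70.2002 g


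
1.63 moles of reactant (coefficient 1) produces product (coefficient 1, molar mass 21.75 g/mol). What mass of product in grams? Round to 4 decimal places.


Use the coefficient ratio to convert reactant moles to product moles, then multiply by the product's molar mass.
moles_P = moles_R * (coeff_P / coeff_R) = 1.63 * (1/1) = 1.63
mass_P = moles_P * M_P = 1.63 * 21.75
mass_P = 35.4525 g, rounded to 4 dp:

35.4525 g


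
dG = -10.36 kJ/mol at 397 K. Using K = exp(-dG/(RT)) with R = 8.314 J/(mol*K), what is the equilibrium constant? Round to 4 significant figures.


dG is in kJ/mol; multiply by 1000 to match R in J/(mol*K).
RT = 8.314 * 397 = 3300.658 J/mol
exponent = -dG*1000 / (RT) = -(-10.36*1000) / 3300.658 = 3.13876809
K = exp(3.13876809)
K = 23.075422, rounded to 4 significant figures:

23.08


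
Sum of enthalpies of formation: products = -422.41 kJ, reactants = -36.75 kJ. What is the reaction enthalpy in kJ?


dH_rxn = sum(dH_f products) - sum(dH_f reactants)
dH_rxn = -422.41 - (-36.75)
dH_rxn = -385.66 kJ:

-385.66 kJ


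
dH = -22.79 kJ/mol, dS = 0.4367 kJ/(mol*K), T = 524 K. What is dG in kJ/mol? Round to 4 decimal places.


Gibbs: dG = dH - T*dS (consistent units, dS already in kJ/(mol*K)).
T*dS = 524 * 0.4367 = 228.8308
dG = -22.79 - (228.8308)
dG = -251.6208 kJ/mol, rounded to 4 dp:

-251.6208 kJ/mol


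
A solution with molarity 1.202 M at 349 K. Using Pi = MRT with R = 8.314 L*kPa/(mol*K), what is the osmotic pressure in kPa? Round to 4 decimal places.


Osmotic pressure (van't Hoff): Pi = M*R*T.
RT = 8.314 * 349 = 2901.586
Pi = 1.202 * 2901.586
Pi = 3487.706372 kPa, rounded to 4 dp:

3487.7064 kPa


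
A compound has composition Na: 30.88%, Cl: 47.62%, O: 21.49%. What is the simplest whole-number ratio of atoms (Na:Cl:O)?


Assume 100 g of compound, divide each mass% by atomic mass to get moles, then normalize by the smallest to get a raw atom ratio.
Moles per 100 g: Na: 30.88/22.99 = 1.3432, Cl: 47.62/35.453 = 1.3432, O: 21.49/15.999 = 1.3432
Raw ratio (divide by min = 1.3432): Na: 1.0, Cl: 1.0, O: 1.0
Multiply by 1 to clear fractions: Na: 1.0 ~= 1, Cl: 1.0 ~= 1, O: 1.0 ~= 1
Reduce by GCD to get the simplest whole-number ratio:

1:1:1


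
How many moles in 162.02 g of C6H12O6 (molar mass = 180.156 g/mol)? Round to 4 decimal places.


n = mass / M
n = 162.02 / 180.156
n = 0.89933169 mol, rounded to 4 dp:

0.8993 mol


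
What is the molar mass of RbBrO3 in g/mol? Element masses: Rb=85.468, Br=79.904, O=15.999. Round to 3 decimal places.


M = sum(count * atomic_mass) over atoms.
M = 1*85.468 + 1*79.904 + 3*15.999
M = 85.468 + 79.904 + 47.997
M = 213.369 g/mol, rounded to 3 dp:

213.369 g/mol


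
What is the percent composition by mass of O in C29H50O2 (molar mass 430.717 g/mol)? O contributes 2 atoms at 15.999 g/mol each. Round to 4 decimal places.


pct = 100 * (n_elem * M_elem) / M_total
mass_contribution = 2 * 15.999 = 31.998 g/mol
pct = 100 * 31.998 / 430.717
pct = 7.42900791 %, rounded to 4 dp:

7.4290 %


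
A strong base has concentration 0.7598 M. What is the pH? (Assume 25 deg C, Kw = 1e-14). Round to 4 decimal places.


A strong base dissociates completely, so [OH-] equals the given concentration.
pOH = -log10([OH-]) = -log10(0.7598) = 0.119301
pH = 14 - pOH = 14 - 0.119301
pH = 13.880699, rounded to 4 dp:

13.8807


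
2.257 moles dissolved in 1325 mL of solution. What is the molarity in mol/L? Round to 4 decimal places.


Convert volume to liters: V_L = V_mL / 1000.
V_L = 1325 / 1000 = 1.325 L
M = n / V_L = 2.257 / 1.325
M = 1.70339623 mol/L, rounded to 4 dp:

1.7034 mol/L


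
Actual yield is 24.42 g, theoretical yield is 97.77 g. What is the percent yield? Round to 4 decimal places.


% yield = 100 * actual / theoretical
% yield = 100 * 24.42 / 97.77
% yield = 24.97698681 %, rounded to 4 dp:

24.9770 %


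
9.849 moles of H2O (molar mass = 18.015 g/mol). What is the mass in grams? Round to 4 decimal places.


mass = n * M
mass = 9.849 * 18.015
mass = 177.429735 g, rounded to 4 dp:

177.4297 g


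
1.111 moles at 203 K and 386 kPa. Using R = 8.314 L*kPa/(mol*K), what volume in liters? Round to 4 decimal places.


PV = nRT, solve for V = nRT / P.
nRT = 1.111 * 8.314 * 203 = 1875.0814
V = 1875.0814 / 386
V = 4.85772383 L, rounded to 4 dp:

4.8577 L


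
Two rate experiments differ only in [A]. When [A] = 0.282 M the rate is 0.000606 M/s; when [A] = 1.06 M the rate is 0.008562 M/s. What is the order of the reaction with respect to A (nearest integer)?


Rate is proportional to [A]^n, so rate2/rate1 = ([A]2/[A]1)^n. Take logs to solve for n.
rate2/rate1 = 0.008562 / 0.000606 = 14.1287
[A]2/[A]1 = 1.06 / 0.282 = 3.7589
n = ln(14.1287) / ln(3.7589) = 2.0
Nearest integer order:

2


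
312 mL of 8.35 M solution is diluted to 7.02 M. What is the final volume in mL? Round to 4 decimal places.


Dilution: M1*V1 = M2*V2, solve for V2.
V2 = M1*V1 / M2
V2 = 8.35 * 312 / 7.02
V2 = 2605.2 / 7.02
V2 = 371.11111111 mL, rounded to 4 dp:

371.1111 mL


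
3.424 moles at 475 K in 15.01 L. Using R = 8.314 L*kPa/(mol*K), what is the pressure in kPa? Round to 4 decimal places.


PV = nRT, solve for P = nRT / V.
nRT = 3.424 * 8.314 * 475 = 13521.8896
P = 13521.8896 / 15.01
P = 900.85873418 kPa, rounded to 4 dp:

900.8587 kPa


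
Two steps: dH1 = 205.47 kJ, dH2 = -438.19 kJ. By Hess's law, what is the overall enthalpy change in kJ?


Hess's law: enthalpy is a state function, so add the step enthalpies.
dH_total = dH1 + dH2 = 205.47 + (-438.19)
dH_total = -232.72 kJ:

-232.72 kJ


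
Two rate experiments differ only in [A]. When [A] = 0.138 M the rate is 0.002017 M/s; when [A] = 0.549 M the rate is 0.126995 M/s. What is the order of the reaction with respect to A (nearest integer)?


Rate is proportional to [A]^n, so rate2/rate1 = ([A]2/[A]1)^n. Take logs to solve for n.
rate2/rate1 = 0.126995 / 0.002017 = 62.9623
[A]2/[A]1 = 0.549 / 0.138 = 3.9783
n = ln(62.9623) / ln(3.9783) = 3.0
Nearest integer order:

3


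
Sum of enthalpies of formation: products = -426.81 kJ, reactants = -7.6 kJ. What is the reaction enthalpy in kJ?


dH_rxn = sum(dH_f products) - sum(dH_f reactants)
dH_rxn = -426.81 - (-7.6)
dH_rxn = -419.21 kJ:

-419.21 kJ


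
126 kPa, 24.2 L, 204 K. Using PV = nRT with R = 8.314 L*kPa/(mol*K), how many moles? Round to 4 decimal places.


PV = nRT, solve for n = PV / (RT).
PV = 126 * 24.2 = 3049.2
RT = 8.314 * 204 = 1696.056
n = 3049.2 / 1696.056
n = 1.797818 mol, rounded to 4 dp:

1.7978 mol


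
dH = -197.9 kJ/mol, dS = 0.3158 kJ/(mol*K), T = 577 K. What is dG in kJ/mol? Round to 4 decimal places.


Gibbs: dG = dH - T*dS (consistent units, dS already in kJ/(mol*K)).
T*dS = 577 * 0.3158 = 182.2166
dG = -197.9 - (182.2166)
dG = -380.1166 kJ/mol, rounded to 4 dp:

-380.1166 kJ/mol


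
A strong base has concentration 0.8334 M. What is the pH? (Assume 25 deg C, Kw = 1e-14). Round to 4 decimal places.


A strong base dissociates completely, so [OH-] equals the given concentration.
pOH = -log10([OH-]) = -log10(0.8334) = 0.079147
pH = 14 - pOH = 14 - 0.079147
pH = 13.920853, rounded to 4 dp:

13.9209


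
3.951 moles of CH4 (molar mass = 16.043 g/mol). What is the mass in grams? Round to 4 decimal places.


mass = n * M
mass = 3.951 * 16.043
mass = 63.385893 g, rounded to 4 dp:

63.3859 g


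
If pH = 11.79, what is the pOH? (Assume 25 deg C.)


At 25 deg C, pH + pOH = 14.
pOH = 14 - pH = 14 - 11.79
pOH = 2.21:

2.21


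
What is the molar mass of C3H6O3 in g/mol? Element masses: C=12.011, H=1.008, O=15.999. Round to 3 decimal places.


M = sum(count * atomic_mass) over atoms.
M = 3*12.011 + 6*1.008 + 3*15.999
M = 36.033 + 6.048 + 47.997
M = 90.078 g/mol, rounded to 3 dp:

90.078 g/mol


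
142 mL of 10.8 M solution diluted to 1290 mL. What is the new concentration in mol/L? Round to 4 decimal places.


Dilution: M1*V1 = M2*V2, solve for M2.
M2 = M1*V1 / V2
M2 = 10.8 * 142 / 1290
M2 = 1533.6 / 1290
M2 = 1.18883721 mol/L, rounded to 4 dp:

1.1888 mol/L


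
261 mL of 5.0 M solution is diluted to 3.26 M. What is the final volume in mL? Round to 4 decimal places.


Dilution: M1*V1 = M2*V2, solve for V2.
V2 = M1*V1 / M2
V2 = 5.0 * 261 / 3.26
V2 = 1305.0 / 3.26
V2 = 400.30674847 mL, rounded to 4 dp:

400.3067 mL


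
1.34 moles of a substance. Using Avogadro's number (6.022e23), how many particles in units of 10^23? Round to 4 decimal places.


N = n * NA, then divide by 1e23 for the requested units.
N / 1e23 = n * 6.022
N / 1e23 = 1.34 * 6.022
N / 1e23 = 8.06948, rounded to 4 dp:

8.0695


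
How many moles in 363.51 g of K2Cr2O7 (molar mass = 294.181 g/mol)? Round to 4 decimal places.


n = mass / M
n = 363.51 / 294.181
n = 1.23566784 mol, rounded to 4 dp:

1.2357 mol


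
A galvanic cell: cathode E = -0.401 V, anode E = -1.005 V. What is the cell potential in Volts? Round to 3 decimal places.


Standard cell potential: E_cell = E_cathode - E_anode.
E_cell = -0.401 - (-1.005)
E_cell = 0.604 V, rounded to 3 dp:

0.604 V


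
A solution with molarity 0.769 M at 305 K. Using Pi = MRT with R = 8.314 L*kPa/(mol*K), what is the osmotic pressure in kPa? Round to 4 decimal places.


Osmotic pressure (van't Hoff): Pi = M*R*T.
RT = 8.314 * 305 = 2535.77
Pi = 0.769 * 2535.77
Pi = 1950.00713 kPa, rounded to 4 dp:

1950.0071 kPa


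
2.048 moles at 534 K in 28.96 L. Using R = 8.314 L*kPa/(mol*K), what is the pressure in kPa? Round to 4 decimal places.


PV = nRT, solve for P = nRT / V.
nRT = 2.048 * 8.314 * 534 = 9092.4564
P = 9092.4564 / 28.96
P = 313.96603591 kPa, rounded to 4 dp:

313.9660 kPa


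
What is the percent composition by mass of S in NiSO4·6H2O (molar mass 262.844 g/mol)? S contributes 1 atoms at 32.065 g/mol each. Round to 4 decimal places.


pct = 100 * (n_elem * M_elem) / M_total
mass_contribution = 1 * 32.065 = 32.065 g/mol
pct = 100 * 32.065 / 262.844
pct = 12.19925127 %, rounded to 4 dp:

12.1993 %


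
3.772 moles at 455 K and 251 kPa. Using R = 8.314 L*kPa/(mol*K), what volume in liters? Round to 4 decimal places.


PV = nRT, solve for V = nRT / P.
nRT = 3.772 * 8.314 * 455 = 14268.9856
V = 14268.9856 / 251
V = 56.84854821 L, rounded to 4 dp:

56.8485 L


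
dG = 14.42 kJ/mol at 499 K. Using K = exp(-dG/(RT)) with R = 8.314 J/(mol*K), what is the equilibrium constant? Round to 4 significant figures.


dG is in kJ/mol; multiply by 1000 to match R in J/(mol*K).
RT = 8.314 * 499 = 4148.686 J/mol
exponent = -dG*1000 / (RT) = -(14.42*1000) / 4148.686 = -3.47579933
K = exp(-3.47579933)
K = 0.030937095, rounded to 4 significant figures:

0.03094


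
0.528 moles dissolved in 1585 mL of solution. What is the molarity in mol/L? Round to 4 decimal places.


Convert volume to liters: V_L = V_mL / 1000.
V_L = 1585 / 1000 = 1.585 L
M = n / V_L = 0.528 / 1.585
M = 0.33312303 mol/L, rounded to 4 dp:

0.3331 mol/L


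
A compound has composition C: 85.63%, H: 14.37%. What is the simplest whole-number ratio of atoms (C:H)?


Assume 100 g of compound, divide each mass% by atomic mass to get moles, then normalize by the smallest to get a raw atom ratio.
Moles per 100 g: C: 85.63/12.011 = 7.1293, H: 14.37/1.008 = 14.256
Raw ratio (divide by min = 7.1293): C: 1.0, H: 2.0
Multiply by 1 to clear fractions: C: 1.0 ~= 1, H: 2.0 ~= 2
Reduce by GCD to get the simplest whole-number ratio:

1:2


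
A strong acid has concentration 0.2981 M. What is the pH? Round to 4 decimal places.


A strong acid dissociates completely, so [H+] equals the given concentration.
pH = -log10([H+]) = -log10(0.2981)
pH = 0.52563802, rounded to 4 dp:

0.5256


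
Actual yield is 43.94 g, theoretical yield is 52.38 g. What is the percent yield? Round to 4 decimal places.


% yield = 100 * actual / theoretical
% yield = 100 * 43.94 / 52.38
% yield = 83.88697976 %, rounded to 4 dp:

83.8870 %


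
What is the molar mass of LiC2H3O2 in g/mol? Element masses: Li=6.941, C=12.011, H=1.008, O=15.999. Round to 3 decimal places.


M = sum(count * atomic_mass) over atoms.
M = 1*6.941 + 2*12.011 + 3*1.008 + 2*15.999
M = 6.941 + 24.022 + 3.024 + 31.998
M = 65.985 g/mol, rounded to 3 dp:

65.985 g/mol


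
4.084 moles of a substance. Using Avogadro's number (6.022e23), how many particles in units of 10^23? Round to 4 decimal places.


N = n * NA, then divide by 1e23 for the requested units.
N / 1e23 = n * 6.022
N / 1e23 = 4.084 * 6.022
N / 1e23 = 24.593848, rounded to 4 dp:

24.5938


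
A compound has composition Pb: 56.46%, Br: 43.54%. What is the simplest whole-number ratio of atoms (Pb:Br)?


Assume 100 g of compound, divide each mass% by atomic mass to get moles, then normalize by the smallest to get a raw atom ratio.
Moles per 100 g: Pb: 56.46/207.2 = 0.2725, Br: 43.54/79.904 = 0.5449
Raw ratio (divide by min = 0.2725): Pb: 1.0, Br: 2.0
Multiply by 1 to clear fractions: Pb: 1.0 ~= 1, Br: 2.0 ~= 2
Reduce by GCD to get the simplest whole-number ratio:

1:2


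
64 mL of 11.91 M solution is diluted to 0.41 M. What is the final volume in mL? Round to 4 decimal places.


Dilution: M1*V1 = M2*V2, solve for V2.
V2 = M1*V1 / M2
V2 = 11.91 * 64 / 0.41
V2 = 762.24 / 0.41
V2 = 1859.12195122 mL, rounded to 4 dp:

1859.1220 mL


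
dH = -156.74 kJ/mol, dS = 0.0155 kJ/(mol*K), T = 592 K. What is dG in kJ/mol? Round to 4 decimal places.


Gibbs: dG = dH - T*dS (consistent units, dS already in kJ/(mol*K)).
T*dS = 592 * 0.0155 = 9.176
dG = -156.74 - (9.176)
dG = -165.916 kJ/mol, rounded to 4 dp:

-165.9160 kJ/mol


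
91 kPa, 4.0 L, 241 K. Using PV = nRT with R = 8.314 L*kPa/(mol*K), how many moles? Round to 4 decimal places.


PV = nRT, solve for n = PV / (RT).
PV = 91 * 4.0 = 364.0
RT = 8.314 * 241 = 2003.674
n = 364.0 / 2003.674
n = 0.18166628 mol, rounded to 4 dp:

0.1817 mol


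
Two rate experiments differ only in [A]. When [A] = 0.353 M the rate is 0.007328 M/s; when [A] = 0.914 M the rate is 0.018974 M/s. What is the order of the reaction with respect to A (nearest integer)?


Rate is proportional to [A]^n, so rate2/rate1 = ([A]2/[A]1)^n. Take logs to solve for n.
rate2/rate1 = 0.018974 / 0.007328 = 2.5892
[A]2/[A]1 = 0.914 / 0.353 = 2.5892
n = ln(2.5892) / ln(2.5892) = 1.0
Nearest integer order:

1


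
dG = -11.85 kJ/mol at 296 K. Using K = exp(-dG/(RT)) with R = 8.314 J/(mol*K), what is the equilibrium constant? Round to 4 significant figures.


dG is in kJ/mol; multiply by 1000 to match R in J/(mol*K).
RT = 8.314 * 296 = 2460.944 J/mol
exponent = -dG*1000 / (RT) = -(-11.85*1000) / 2460.944 = 4.81522538
K = exp(4.81522538)
K = 123.37462, rounded to 4 significant figures:

123.4


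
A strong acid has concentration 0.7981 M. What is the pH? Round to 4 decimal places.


A strong acid dissociates completely, so [H+] equals the given concentration.
pH = -log10([H+]) = -log10(0.7981)
pH = 0.09794269, rounded to 4 dp:

0.0979


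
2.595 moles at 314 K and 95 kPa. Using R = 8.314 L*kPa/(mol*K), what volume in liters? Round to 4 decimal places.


PV = nRT, solve for V = nRT / P.
nRT = 2.595 * 8.314 * 314 = 6774.4966
V = 6774.4966 / 95
V = 71.31049053 L, rounded to 4 dp:

71.3105 L


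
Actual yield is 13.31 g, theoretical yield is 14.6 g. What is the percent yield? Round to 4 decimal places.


% yield = 100 * actual / theoretical
% yield = 100 * 13.31 / 14.6
% yield = 91.16438356 %, rounded to 4 dp:

91.1644 %


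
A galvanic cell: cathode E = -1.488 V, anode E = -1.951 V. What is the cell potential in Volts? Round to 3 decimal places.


Standard cell potential: E_cell = E_cathode - E_anode.
E_cell = -1.488 - (-1.951)
E_cell = 0.463 V, rounded to 3 dp:

0.463 V


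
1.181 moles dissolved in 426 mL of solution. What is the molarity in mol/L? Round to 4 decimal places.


Convert volume to liters: V_L = V_mL / 1000.
V_L = 426 / 1000 = 0.426 L
M = n / V_L = 1.181 / 0.426
M = 2.77230047 mol/L, rounded to 4 dp:

2.7723 mol/L


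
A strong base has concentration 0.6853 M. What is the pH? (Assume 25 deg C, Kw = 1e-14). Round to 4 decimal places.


A strong base dissociates completely, so [OH-] equals the given concentration.
pOH = -log10([OH-]) = -log10(0.6853) = 0.164119
pH = 14 - pOH = 14 - 0.164119
pH = 13.835881, rounded to 4 dp:

13.8359


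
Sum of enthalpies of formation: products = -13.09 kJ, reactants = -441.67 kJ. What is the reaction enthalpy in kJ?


dH_rxn = sum(dH_f products) - sum(dH_f reactants)
dH_rxn = -13.09 - (-441.67)
dH_rxn = 428.58 kJ:

428.58 kJ


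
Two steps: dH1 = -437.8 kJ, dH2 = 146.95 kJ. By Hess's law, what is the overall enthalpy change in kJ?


Hess's law: enthalpy is a state function, so add the step enthalpies.
dH_total = dH1 + dH2 = -437.8 + (146.95)
dH_total = -290.85 kJ:

-290.85 kJ


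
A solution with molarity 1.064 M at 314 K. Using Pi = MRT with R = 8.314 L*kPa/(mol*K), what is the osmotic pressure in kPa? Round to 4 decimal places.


Osmotic pressure (van't Hoff): Pi = M*R*T.
RT = 8.314 * 314 = 2610.596
Pi = 1.064 * 2610.596
Pi = 2777.674144 kPa, rounded to 4 dp:

2777.6741 kPa


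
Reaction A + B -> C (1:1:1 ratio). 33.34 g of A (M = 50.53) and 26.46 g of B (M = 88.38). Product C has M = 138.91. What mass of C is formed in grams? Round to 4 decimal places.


Find moles of each reactant; the smaller value is the limiting reagent in a 1:1:1 reaction, so moles_C equals moles of the limiter.
n_A = mass_A / M_A = 33.34 / 50.53 = 0.659806 mol
n_B = mass_B / M_B = 26.46 / 88.38 = 0.299389 mol
Limiting reagent: B (smaller), n_limiting = 0.299389 mol
mass_C = n_limiting * M_C = 0.299389 * 138.91
mass_C = 41.58812599 g, rounded to 4 dp:

41.5881 g


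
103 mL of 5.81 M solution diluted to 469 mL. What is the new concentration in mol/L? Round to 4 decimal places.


Dilution: M1*V1 = M2*V2, solve for M2.
M2 = M1*V1 / V2
M2 = 5.81 * 103 / 469
M2 = 598.43 / 469
M2 = 1.27597015 mol/L, rounded to 4 dp:

1.2760 mol/L


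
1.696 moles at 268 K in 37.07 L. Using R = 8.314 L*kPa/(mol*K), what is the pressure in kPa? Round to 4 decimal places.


PV = nRT, solve for P = nRT / V.
nRT = 1.696 * 8.314 * 268 = 3778.9458
P = 3778.9458 / 37.07
P = 101.94080928 kPa, rounded to 4 dp:

101.9408 kPa


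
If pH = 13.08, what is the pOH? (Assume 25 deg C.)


At 25 deg C, pH + pOH = 14.
pOH = 14 - pH = 14 - 13.08
pOH = 0.92:

0.92


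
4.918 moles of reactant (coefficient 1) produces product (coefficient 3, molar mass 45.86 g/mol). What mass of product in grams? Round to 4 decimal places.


Use the coefficient ratio to convert reactant moles to product moles, then multiply by the product's molar mass.
moles_P = moles_R * (coeff_P / coeff_R) = 4.918 * (3/1) = 14.754
mass_P = moles_P * M_P = 14.754 * 45.86
mass_P = 676.61844 g, rounded to 4 dp:

676.6184 g


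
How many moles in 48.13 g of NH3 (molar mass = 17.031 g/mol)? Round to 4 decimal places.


n = mass / M
n = 48.13 / 17.031
n = 2.82602313 mol, rounded to 4 dp:

2.8260 mol


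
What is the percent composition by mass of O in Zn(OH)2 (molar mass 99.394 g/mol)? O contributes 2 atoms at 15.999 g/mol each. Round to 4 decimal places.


pct = 100 * (n_elem * M_elem) / M_total
mass_contribution = 2 * 15.999 = 31.998 g/mol
pct = 100 * 31.998 / 99.394
pct = 32.19309013 %, rounded to 4 dp:

32.1931 %


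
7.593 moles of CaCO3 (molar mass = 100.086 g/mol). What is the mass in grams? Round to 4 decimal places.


mass = n * M
mass = 7.593 * 100.086
mass = 759.952998 g, rounded to 4 dp:

759.9530 g


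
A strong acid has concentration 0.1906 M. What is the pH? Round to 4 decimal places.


A strong acid dissociates completely, so [H+] equals the given concentration.
pH = -log10([H+]) = -log10(0.1906)
pH = 0.7198771, rounded to 4 dp:

0.7199


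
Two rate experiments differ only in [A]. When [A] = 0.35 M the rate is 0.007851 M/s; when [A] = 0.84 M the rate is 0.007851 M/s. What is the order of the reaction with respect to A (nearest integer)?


Rate is proportional to [A]^n, so rate2/rate1 = ([A]2/[A]1)^n. Take logs to solve for n.
rate2/rate1 = 0.007851 / 0.007851 = 1.0
[A]2/[A]1 = 0.84 / 0.35 = 2.4
n = ln(1.0) / ln(2.4) = 0.0
Nearest integer order:

0


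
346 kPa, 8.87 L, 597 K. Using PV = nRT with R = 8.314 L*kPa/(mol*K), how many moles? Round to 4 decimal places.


PV = nRT, solve for n = PV / (RT).
PV = 346 * 8.87 = 3069.02
RT = 8.314 * 597 = 4963.458
n = 3069.02 / 4963.458
n = 0.61832295 mol, rounded to 4 dp:

0.6183 mol


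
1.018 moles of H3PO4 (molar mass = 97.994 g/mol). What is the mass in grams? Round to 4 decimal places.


mass = n * M
mass = 1.018 * 97.994
mass = 99.757892 g, rounded to 4 dp:

99.7579 g
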